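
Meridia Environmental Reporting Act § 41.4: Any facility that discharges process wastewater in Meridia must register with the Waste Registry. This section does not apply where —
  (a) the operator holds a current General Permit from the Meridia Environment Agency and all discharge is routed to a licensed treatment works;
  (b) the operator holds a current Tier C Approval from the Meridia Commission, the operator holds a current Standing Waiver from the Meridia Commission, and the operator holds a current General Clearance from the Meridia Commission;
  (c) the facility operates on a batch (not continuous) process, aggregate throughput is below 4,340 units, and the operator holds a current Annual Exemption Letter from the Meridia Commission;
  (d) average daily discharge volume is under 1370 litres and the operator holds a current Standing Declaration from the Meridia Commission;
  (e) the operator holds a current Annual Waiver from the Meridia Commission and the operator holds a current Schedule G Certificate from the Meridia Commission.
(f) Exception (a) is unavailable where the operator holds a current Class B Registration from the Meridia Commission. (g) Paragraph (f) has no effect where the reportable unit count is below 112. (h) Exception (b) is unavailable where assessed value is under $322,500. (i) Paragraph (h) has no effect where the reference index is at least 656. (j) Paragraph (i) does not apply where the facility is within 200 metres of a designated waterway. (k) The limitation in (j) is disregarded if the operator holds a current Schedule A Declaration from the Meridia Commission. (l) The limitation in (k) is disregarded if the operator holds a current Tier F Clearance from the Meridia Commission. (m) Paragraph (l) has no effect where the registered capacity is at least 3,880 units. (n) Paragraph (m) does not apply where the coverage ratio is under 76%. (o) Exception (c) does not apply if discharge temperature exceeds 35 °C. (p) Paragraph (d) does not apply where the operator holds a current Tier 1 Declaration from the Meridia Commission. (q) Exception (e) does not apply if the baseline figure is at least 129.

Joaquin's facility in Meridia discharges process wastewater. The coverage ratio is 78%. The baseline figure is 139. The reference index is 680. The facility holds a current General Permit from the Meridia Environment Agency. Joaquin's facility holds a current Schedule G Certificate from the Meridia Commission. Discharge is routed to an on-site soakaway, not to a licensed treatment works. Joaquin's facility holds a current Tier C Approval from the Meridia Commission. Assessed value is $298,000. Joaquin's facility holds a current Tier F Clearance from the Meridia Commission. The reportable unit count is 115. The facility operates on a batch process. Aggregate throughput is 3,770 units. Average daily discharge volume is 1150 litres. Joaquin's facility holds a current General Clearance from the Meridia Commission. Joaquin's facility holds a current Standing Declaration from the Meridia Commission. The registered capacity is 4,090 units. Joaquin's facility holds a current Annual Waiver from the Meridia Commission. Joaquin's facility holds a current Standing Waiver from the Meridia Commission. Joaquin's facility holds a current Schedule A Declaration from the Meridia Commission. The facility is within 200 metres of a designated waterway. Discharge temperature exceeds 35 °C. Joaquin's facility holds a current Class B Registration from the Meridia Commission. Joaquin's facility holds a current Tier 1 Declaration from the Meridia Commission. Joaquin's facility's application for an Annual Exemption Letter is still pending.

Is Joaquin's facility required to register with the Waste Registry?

Exception (a) requires that all discharge is routed to a licensed treatment works; but discharge is not routed to a licensed treatment works, so (a) is unavailable.
All of (b)'s requirements are met (a current Tier C Approval is held; a current Standing Waiver is held; a current General Clearance is held). As to paragraphs (h)–(n): (h) is engaged (assessed value is $298,000, under the $322,500 limit), but is overridden by (i): (i) is triggered — the reference index is 680, meeting the 656 threshold. (j) is triggered (the facility is within 200 m of a designated waterway), but is overridden by (k): (k) is engaged — a current Schedule A Declaration is held. (l) would limit (k) — a current Tier F Clearance is held — but (m) sets (l) aside: (m) operates against (l): the registered capacity is 4,090 units, meeting the 3,880 units threshold. (n), which would lift (m), is not triggered — the coverage ratio is 78%, not under 76%. Exception (b) stands.
Exception (c) fails — no current Annual Exemption Letter is held.
Exception (d) is satisfied on its face — average daily discharge volume is 1150 litres, under the 1370 litres limit; a current Standing Declaration is held. However, paragraph (p) must be considered: (p) is engaged — a current Tier 1 Declaration is held. Exception (d) does not apply.
Exception (e) is satisfied on its face — a current Annual Waiver is held; a current Schedule G Certificate is held. Turning to paragraph (q): (q) operates against (e): the baseline figure is 139, meeting the 129 threshold. (e) is therefore removed.

No — exception (b) applies; Joaquin's facility is not required to register with the Waste Registry.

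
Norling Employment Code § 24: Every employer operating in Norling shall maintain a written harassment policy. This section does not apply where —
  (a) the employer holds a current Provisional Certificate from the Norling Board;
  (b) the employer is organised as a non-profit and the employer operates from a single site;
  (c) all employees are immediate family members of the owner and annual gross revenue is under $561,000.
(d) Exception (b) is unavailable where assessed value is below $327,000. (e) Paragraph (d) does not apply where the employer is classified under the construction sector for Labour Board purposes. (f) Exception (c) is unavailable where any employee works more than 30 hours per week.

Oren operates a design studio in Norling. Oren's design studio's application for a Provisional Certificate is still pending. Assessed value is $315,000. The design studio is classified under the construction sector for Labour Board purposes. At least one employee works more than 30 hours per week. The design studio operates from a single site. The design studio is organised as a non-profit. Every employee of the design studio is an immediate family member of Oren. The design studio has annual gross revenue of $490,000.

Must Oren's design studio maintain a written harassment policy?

No — exception (b) applies; Oren's design studio is not required to maintain a written harassment policy.

Exception (a) requires that the employer holds a current Provisional Certificate from the Norling Board; but no current Provisional Certificate is held, so (a) is unavailable.
All of (b)'s requirements are met (the employer is a non-profit; the employer operates from a single site). Applying paragraphs (d)–(e): (d) applies (assessed value is $315,000, below the $327,000 limit), but is displaced by (e): (e) operates against (d): the design studio is classified under the construction sector. Exception (b) stands.
Exception (c): every employee is an immediate family member; annual gross revenue is $490,000, under the $561,000 limit — every condition holds. Turning to paragraph (f): (f) operates — at least one employee exceeds 30 hours/week. So (c) is unavailable.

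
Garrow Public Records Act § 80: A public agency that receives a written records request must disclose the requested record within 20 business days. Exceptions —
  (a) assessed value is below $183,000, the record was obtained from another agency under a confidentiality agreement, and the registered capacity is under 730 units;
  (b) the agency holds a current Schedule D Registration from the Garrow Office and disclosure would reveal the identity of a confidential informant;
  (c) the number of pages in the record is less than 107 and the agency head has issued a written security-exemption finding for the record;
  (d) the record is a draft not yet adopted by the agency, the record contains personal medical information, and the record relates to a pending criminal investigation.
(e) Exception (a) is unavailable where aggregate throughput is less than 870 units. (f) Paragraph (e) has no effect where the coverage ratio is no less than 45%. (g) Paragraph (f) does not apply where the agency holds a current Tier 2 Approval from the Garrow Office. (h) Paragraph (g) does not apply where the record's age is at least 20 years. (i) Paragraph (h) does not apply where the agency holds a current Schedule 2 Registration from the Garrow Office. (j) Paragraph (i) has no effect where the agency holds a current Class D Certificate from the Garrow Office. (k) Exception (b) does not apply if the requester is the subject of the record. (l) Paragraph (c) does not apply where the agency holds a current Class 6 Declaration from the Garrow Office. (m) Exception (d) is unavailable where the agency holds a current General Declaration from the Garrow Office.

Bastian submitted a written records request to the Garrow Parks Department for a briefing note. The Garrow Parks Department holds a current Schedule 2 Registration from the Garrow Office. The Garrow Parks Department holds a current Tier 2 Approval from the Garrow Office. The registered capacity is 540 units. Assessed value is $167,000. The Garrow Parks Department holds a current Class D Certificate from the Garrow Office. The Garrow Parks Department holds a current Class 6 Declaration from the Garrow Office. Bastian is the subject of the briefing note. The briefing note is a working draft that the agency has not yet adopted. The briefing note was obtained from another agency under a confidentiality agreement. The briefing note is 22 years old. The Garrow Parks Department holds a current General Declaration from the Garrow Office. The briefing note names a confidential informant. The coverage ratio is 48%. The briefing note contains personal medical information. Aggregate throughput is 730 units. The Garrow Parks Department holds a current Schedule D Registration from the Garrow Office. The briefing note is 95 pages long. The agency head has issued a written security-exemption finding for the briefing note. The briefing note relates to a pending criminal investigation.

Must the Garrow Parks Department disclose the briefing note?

Exception (a): assessed value is $167,000, below the $183,000 limit; the briefing note was obtained under a confidentiality agreement; the registered capacity is 540 units, under the 730 units limit — every condition holds. As to paragraphs (e)–(j): (e) is engaged (aggregate throughput is 730 units, less than the 870 units limit), but is overridden by (f): (f) operates — the coverage ratio is 48%, meeting the 45% threshold. (g) would limit (f) — a current Tier 2 Approval is held — but (h) sets (g) aside: (h) operates against (g): the record's age is 22 years, meeting the 20 years threshold. (i) is engaged (a current Schedule 2 Registration is held), but yields to (j): (j) operates — a current Class D Certificate is held. So (a) applies.
Exception (b): a current Schedule D Registration is held; the briefing note names a confidential informant — every condition holds. But: (k) operates against (b): Bastian is the subject of the briefing note. (b) is therefore removed.
Exception (c)'s conditions are all satisfied: the number of pages in the record is 95, less than the 107 limit; a written security-exemption finding has been issued. However, paragraph (l) must be considered: (l) operates against (c): a current Class 6 Declaration is held. Exception (c) does not apply.
Exception (d)'s conditions are all satisfied: the briefing note is an unadopted draft; the briefing note contains personal medical information; the briefing note relates to a pending investigation. However, paragraph (m) must be considered: (m) operates against (d): a current General Declaration is held. Exception (d) does not apply.

No — exception (a) applies; the Garrow Parks Department is not required to disclose the briefing note.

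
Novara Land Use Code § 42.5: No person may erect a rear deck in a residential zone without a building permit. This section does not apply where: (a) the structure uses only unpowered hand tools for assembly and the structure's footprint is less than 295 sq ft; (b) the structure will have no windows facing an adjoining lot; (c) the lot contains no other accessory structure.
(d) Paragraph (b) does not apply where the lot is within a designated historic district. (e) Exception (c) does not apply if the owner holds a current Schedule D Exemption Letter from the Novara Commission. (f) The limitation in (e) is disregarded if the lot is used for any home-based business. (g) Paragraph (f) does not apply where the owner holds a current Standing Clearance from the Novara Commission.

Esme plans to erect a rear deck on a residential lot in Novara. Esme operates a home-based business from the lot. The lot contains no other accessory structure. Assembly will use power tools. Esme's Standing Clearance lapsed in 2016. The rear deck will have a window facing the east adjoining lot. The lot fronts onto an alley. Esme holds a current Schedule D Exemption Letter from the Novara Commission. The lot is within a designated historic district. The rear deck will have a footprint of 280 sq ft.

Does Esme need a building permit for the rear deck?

Exception (a) requires that the structure uses only unpowered hand tools for assembly; but assembly uses power tools, so (a) is unavailable.
Exception (b) requires that the structure will have no windows facing an adjoining lot; but a window faces an adjoining lot, so (b) is unavailable.
Exception (c)'s conditions are all satisfied: the lot has no other accessory structure. Under paragraphs (e)–(g): (e) would limit (c) — a current Schedule D Exemption Letter is held — but (f) sets (e) aside: (f) is engaged — a home-based business operates on the lot. (g), which would lift (f), is not engaged — no current Standing Clearance is held. (c) remains available.

No — exception (c) applies; Esme does not need a building permit.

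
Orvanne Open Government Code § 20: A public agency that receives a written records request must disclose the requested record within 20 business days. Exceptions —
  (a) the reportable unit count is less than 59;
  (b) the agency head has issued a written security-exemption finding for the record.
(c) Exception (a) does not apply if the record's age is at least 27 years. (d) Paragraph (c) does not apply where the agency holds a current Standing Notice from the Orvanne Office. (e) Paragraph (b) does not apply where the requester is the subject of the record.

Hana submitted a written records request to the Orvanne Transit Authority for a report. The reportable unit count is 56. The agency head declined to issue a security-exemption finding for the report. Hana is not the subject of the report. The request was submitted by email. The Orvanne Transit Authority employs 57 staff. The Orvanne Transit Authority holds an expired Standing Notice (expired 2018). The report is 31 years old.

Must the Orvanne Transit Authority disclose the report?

Exception (a) is satisfied on its face — the reportable unit count is 56, less than the 59 limit. However, paragraphs (c)–(d) must be considered: (c) is triggered — the record's age is 31 years, meeting the 27 years threshold. (d), which would lift (c), is not engaged — there is no Standing Notice in force. (a) is therefore removed.
Exception (b) requires that the agency head has issued a written security-exemption finding for the record; but the agency head declined to issue a security-exemption finding, so (b) is unavailable.
No exception is made out. the Orvanne Transit Authority falls within the general rule.

Yes — the Orvanne Transit Authority must disclose the report.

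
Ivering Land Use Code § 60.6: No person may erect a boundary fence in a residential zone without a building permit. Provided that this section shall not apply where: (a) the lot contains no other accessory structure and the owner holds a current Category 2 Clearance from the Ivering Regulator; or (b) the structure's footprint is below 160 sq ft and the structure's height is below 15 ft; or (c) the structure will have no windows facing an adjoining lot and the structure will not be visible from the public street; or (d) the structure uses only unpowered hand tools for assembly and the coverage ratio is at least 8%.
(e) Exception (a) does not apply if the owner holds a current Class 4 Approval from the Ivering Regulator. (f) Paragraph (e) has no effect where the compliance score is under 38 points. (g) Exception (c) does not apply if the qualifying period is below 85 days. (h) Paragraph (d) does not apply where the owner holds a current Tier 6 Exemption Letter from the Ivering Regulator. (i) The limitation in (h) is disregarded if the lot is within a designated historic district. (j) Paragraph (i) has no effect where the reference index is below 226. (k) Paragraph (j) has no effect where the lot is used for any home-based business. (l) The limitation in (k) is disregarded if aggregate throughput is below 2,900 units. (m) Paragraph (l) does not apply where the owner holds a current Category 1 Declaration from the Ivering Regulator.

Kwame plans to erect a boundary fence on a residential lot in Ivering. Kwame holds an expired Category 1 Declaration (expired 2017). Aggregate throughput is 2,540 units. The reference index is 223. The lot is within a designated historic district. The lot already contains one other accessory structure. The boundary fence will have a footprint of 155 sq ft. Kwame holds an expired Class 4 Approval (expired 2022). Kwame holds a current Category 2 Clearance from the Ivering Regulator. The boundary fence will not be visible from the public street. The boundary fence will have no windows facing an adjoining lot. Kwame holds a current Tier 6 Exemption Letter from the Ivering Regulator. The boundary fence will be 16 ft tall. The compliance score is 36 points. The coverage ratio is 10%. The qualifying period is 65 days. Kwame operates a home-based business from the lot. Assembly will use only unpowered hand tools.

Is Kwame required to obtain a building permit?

Yes — Kwame must obtain a building permit.

Exception (a) does not apply: the lot already has another accessory structure.
Exception (b) does not apply: the structure's height is 16 ft, not below 15 ft.
All of (c)'s requirements are met (no windows face an adjoining lot; the structure will not be visible from the street). But applying paragraph (g): (g) operates against (c): the qualifying period is 65 days, below the 85 days limit. (c) is therefore removed.
Exception (d)'s conditions are all satisfied: assembly uses only hand tools; the coverage ratio is 10%, meeting the 8% threshold. But applying paragraphs (h)–(m): (h) operates against (d): a current Tier 6 Exemption Letter is held. (i) is engaged (the lot is in a historic district), but is set aside by (j): (j) operates against (i): the reference index is 223, below the 226 limit. (k) is engaged (a home-based business operates on the lot), but yields to (l): (l) operates against (k): aggregate throughput is 2,540 units, below the 2,900 units limit. (m), which would lift (l), is not triggered — the Category 1 Declaration is not current. Exception (d) does not apply.
None of the exceptions is available; § 60.6 applies in full.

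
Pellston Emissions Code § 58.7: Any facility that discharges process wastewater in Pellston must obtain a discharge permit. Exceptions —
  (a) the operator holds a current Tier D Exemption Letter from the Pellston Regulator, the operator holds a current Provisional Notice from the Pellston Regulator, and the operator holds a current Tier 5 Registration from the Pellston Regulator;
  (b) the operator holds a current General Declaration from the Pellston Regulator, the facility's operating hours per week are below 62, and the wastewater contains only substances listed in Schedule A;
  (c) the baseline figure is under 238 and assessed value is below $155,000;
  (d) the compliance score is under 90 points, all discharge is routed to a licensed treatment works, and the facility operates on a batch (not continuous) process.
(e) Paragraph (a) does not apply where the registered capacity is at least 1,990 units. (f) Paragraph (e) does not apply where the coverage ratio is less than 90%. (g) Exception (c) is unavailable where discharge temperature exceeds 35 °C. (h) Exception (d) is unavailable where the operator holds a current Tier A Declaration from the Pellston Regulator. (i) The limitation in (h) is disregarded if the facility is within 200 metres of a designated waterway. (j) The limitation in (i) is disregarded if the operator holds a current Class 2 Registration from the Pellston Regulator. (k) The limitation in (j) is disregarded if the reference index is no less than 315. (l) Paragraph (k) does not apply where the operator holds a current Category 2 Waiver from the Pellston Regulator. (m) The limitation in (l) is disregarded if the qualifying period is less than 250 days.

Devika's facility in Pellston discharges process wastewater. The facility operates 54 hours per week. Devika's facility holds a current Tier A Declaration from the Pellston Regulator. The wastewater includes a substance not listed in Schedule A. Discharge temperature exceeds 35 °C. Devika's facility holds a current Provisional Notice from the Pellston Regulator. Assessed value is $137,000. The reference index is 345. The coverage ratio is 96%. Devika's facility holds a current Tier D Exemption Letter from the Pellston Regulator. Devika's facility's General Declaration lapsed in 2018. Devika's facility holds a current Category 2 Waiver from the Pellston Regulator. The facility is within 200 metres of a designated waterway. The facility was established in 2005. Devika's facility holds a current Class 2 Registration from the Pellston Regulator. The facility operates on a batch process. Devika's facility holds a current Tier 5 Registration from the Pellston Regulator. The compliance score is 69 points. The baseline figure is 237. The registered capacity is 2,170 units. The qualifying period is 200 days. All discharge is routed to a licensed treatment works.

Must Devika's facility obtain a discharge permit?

Exception (a) is satisfied on its face — a current Tier D Exemption Letter is held; a current Provisional Notice is held; a current Tier 5 Registration is held. But applying paragraphs (e)–(f): (e) operates against (a): the registered capacity is 2,170 units, meeting the 1,990 units threshold. (f) is not engaged (the coverage ratio is 96%, not less than 90%), so (e) stands. (a) is therefore removed.
Exception (b) fails — no current General Declaration is held.
Exception (c) is satisfied on its face — the baseline figure is 237, under the 238 limit; assessed value is $137,000, below the $155,000 limit. Turning to paragraph (g): (g) applies — discharge temperature exceeds 35 °C. Exception (c) does not apply.
Exception (d): the compliance score is 69 points, under the 90 points limit; discharge is routed to a licensed treatment works; the facility operates on a batch process — every condition holds. Under paragraphs (h)–(m): (h) would limit (d) — a current Tier A Declaration is held — but (i) sets (h) aside: (i) operates against (h): the facility is within 200 m of a designated waterway. (j) would limit (i) — a current Class 2 Registration is held — but (k) sets (j) aside: (k) operates against (j): the reference index is 345, meeting the 315 threshold. (l) would limit (k) — a current Category 2 Waiver is held — but (m) sets (l) aside: (m) is engaged — the qualifying period is 200 days, less than the 250 days limit. Exception (d) stands.

No — exception (d) applies; Devika's facility is not required to obtain a discharge permit.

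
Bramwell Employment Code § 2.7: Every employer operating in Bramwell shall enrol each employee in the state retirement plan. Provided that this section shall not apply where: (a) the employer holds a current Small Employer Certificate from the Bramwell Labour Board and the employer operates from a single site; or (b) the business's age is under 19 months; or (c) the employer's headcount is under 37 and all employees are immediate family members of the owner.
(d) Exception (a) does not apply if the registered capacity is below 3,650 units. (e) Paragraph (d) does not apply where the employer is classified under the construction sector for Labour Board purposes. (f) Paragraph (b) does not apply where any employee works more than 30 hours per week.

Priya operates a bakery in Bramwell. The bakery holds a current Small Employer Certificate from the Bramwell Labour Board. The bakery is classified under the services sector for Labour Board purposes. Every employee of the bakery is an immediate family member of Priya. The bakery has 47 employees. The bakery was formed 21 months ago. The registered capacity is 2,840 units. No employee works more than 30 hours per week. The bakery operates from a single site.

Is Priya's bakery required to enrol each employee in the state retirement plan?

Yes — Priya's bakery must enrol each employee in the state retirement plan.

Exception (a): a current Small Employer Certificate is held; the employer operates from a single site — every condition holds. Turning to paragraphs (d)–(e): (d) operates against (a): the registered capacity is 2,840 units, below the 3,650 units limit. (e) is not triggered (the bakery is classified under the services sector), so (d) stands. Exception (a) does not apply.
Exception (b) requires that the business's age is under 19 months; but the business's age is 21 months, not under 19 months, so (b) is unavailable.
Exception (c) fails — the employer's headcount is 47, not under 37.
No exception is made out. Priya's bakery falls within the general rule.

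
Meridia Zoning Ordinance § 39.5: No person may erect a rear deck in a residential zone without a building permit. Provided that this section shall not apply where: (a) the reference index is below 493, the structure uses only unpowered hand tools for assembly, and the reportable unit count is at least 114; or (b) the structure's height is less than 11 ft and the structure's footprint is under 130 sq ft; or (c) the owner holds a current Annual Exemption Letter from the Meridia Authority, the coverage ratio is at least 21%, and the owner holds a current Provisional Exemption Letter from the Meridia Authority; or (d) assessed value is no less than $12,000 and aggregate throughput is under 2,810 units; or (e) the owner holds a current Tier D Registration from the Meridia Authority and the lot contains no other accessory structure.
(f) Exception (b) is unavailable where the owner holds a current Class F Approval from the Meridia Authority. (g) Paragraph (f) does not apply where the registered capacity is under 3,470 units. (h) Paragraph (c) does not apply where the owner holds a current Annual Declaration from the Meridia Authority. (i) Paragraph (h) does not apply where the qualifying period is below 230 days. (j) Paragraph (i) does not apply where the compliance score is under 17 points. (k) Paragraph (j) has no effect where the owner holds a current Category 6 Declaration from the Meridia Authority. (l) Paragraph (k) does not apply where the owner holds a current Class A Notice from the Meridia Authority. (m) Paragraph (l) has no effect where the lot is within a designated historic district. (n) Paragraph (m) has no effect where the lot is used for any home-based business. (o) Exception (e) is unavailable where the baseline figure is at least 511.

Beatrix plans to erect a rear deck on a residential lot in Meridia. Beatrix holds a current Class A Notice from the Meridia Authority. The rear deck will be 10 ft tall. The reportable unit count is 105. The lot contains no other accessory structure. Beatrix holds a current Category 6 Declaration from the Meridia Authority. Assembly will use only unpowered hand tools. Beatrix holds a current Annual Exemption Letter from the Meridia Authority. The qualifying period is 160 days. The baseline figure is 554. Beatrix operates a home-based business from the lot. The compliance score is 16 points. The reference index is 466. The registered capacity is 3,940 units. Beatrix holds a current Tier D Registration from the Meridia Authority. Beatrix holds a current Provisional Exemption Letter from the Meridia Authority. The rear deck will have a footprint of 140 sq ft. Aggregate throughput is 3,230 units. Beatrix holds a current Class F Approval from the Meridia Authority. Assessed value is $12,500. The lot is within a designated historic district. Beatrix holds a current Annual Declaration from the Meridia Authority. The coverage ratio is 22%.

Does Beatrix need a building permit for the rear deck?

Exception (a) does not apply: the reportable unit count is 105, short of 114.
Exception (b) fails — the structure's footprint is 140 sq ft, not under 130 sq ft.
Exception (c) is satisfied on its face — a current Annual Exemption Letter is held; the coverage ratio is 22%, meeting the 21% threshold; a current Provisional Exemption Letter is held. However, paragraphs (h)–(n) must be considered: (h) operates against (c): a current Annual Declaration is held. (i) would limit (h) — the qualifying period is 160 days, below the 230 days limit — but (j) sets (i) aside: (j) operates — the compliance score is 16 points, under the 17 points limit. (k) would limit (j) — a current Category 6 Declaration is held — but (l) sets (k) aside: (l) operates against (k): a current Class A Notice is held. (m) applies (the lot is in a historic district), but is set aside by (n): (n) operates — a home-based business operates on the lot. So (c) is unavailable.
Exception (d) requires that aggregate throughput is under 2,810 units; but aggregate throughput is 3,230 units, not under 2,810 units, so (d) is unavailable.
All of (e)'s requirements are met (a current Tier D Registration is held; the lot has no other accessory structure). But: (o) applies — the baseline figure is 554, meeting the 511 threshold. So (e) is unavailable.
None of the exceptions is available; § 39.5 applies in full.

Yes — Beatrix must obtain a building permit.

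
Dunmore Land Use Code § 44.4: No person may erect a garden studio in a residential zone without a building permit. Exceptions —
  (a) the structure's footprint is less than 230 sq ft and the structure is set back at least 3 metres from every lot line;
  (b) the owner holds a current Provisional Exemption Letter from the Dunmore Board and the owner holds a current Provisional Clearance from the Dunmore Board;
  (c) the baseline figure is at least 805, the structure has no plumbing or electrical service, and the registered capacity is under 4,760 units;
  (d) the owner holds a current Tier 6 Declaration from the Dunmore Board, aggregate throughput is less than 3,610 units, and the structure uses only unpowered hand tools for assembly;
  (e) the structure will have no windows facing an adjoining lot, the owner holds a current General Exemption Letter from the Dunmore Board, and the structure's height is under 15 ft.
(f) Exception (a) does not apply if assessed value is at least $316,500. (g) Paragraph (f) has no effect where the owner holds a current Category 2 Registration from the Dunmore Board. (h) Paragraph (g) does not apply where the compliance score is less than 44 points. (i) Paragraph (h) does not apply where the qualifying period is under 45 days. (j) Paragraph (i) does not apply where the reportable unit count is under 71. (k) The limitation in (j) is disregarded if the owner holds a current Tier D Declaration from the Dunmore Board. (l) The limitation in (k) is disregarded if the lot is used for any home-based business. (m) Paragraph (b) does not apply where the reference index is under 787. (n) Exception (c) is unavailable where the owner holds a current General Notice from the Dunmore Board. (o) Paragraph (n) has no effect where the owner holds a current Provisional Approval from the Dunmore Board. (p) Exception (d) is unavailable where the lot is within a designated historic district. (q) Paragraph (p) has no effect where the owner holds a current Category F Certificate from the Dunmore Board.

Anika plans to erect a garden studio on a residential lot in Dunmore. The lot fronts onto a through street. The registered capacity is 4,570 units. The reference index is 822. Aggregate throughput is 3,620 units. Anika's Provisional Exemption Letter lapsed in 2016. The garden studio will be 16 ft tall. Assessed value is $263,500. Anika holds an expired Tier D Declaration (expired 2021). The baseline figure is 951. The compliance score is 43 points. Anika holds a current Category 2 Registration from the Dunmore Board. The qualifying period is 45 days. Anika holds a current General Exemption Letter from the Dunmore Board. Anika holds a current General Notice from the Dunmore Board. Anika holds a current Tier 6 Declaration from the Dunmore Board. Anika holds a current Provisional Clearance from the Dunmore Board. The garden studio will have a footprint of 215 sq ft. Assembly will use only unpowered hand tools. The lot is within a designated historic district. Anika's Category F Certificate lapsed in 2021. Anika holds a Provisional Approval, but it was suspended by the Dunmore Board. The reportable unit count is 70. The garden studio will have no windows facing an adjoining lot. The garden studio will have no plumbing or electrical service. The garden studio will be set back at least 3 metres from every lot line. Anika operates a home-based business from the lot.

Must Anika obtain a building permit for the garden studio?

All of (a)'s requirements are met (the structure's footprint is 215 sq ft, less than the 230 sq ft limit; the setback is at least 3 m on every side). Under paragraphs (f)–(l): (f) is not triggered — assessed value is $263,500, short of $316,500. (a) remains available.
Exception (b) fails — there is no Provisional Exemption Letter in force.
Exception (c) is satisfied on its face — the baseline figure is 951, meeting the 805 threshold; there is no plumbing or electrical service; the registered capacity is 4,570 units, under the 4,760 units limit. But: (n) operates against (c): a current General Notice is held. (o) is not triggered (there is no Provisional Approval in force), so (n) stands. So (c) is unavailable.
Exception (d) does not apply: aggregate throughput is 3,620 units, not less than 3,610 units.
Exception (e) requires that the structure's height is under 15 ft; but the structure's height is 16 ft, not under 15 ft, so (e) is unavailable.

No — exception (a) applies; Anika does not need a building permit.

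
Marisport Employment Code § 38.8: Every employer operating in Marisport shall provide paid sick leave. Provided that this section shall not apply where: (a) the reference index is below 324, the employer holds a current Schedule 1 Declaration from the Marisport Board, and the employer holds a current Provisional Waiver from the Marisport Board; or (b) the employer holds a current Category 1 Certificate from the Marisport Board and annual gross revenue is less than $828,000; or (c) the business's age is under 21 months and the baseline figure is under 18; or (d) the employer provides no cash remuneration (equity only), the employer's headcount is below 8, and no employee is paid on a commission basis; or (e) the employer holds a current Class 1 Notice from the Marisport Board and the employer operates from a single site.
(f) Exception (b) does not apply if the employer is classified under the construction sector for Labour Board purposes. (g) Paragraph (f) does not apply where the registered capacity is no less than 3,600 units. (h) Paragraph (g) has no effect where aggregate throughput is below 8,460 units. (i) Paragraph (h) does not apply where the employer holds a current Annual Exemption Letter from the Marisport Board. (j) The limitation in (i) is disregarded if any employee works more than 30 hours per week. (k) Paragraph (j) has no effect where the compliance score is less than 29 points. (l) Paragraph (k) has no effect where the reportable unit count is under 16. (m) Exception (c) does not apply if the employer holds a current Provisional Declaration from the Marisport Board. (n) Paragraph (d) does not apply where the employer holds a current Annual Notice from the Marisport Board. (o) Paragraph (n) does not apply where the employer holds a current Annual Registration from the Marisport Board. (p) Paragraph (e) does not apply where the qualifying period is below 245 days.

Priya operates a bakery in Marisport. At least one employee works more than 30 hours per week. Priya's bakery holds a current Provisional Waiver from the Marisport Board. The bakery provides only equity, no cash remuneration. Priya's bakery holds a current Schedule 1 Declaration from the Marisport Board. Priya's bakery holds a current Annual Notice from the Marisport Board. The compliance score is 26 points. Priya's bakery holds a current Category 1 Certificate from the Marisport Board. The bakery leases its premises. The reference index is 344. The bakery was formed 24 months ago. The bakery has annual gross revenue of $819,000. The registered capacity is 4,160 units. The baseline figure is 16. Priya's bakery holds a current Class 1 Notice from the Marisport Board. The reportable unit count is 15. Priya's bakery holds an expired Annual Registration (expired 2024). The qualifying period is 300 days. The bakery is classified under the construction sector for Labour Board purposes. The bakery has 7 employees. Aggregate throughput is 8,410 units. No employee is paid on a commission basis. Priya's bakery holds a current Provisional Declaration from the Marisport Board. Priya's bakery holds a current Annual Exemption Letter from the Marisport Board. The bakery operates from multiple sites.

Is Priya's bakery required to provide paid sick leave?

Yes — Priya's bakery must provide paid sick leave.

Exception (a) does not apply: the reference index is 344, not below 324.
Exception (b) is satisfied on its face — a current Category 1 Certificate is held; annual gross revenue is $819,000, less than the $828,000 limit. But applying paragraphs (f)–(l): (f) operates against (b): the bakery is classified under the construction sector. (g) applies (the registered capacity is 4,160 units, meeting the 3,600 units threshold), but is overridden by (h): (h) is engaged — aggregate throughput is 8,410 units, below the 8,460 units limit. (i) is triggered (a current Annual Exemption Letter is held), but yields to (j): (j) applies — at least one employee exceeds 30 hours/week. (k) would limit (j) — the compliance score is 26 points, less than the 29 points limit — but (l) sets (k) aside: (l) operates against (k): the reportable unit count is 15, under the 16 limit. Exception (b) does not apply.
Exception (c) fails — the business's age is 24 months, not under 21 months.
Exception (d)'s conditions are all satisfied: remuneration is equity-only; the employer's headcount is 7, below the 8 limit; no employee is paid on commission. But: (n) operates against (d): a current Annual Notice is held. (o), which would lift (n), does not operate here — no current Annual Registration is held. So (d) is unavailable.
Exception (e) fails — the employer operates from multiple sites.
No exception is made out. Priya's bakery falls within the general rule.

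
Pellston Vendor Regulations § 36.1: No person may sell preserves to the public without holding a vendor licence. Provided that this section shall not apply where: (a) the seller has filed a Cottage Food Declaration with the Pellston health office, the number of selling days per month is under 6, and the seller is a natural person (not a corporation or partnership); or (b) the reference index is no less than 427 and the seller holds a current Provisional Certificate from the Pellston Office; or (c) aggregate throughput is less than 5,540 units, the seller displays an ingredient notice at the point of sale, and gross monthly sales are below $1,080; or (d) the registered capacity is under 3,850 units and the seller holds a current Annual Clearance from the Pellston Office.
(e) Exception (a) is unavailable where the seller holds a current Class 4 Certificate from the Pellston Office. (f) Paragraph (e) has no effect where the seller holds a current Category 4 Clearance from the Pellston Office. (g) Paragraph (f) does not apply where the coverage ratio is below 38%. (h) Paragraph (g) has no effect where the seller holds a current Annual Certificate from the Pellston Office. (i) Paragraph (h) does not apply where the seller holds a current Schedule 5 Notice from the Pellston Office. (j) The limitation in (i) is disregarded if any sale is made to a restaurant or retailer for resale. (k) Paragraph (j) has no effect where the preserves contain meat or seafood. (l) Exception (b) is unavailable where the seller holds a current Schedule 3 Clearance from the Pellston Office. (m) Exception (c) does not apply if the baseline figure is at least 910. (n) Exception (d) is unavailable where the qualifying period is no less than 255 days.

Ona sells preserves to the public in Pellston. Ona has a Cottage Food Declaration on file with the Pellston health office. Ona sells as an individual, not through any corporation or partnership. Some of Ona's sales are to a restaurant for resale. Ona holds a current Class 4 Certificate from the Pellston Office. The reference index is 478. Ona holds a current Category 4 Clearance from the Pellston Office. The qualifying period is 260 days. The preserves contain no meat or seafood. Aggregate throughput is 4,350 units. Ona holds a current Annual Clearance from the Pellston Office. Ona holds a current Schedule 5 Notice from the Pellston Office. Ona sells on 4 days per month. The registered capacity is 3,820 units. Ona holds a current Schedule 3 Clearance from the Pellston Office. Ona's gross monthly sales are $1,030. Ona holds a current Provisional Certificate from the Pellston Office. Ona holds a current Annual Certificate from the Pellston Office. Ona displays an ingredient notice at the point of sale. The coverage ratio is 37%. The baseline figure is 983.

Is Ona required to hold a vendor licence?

No — exception (a) applies; Ona is not required to hold a vendor licence.

Exception (a) is satisfied on its face — a Cottage Food Declaration is on file; the number of selling days per month is 4, under the 6 limit; the seller is a natural person. As to paragraphs (e)–(k): (e) would limit (a) — a current Class 4 Certificate is held — but (f) sets (e) aside: (f) operates against (e): a current Category 4 Clearance is held. (g) would limit (f) — the coverage ratio is 37%, below the 38% limit — but (h) sets (g) aside: (h) operates against (g): a current Annual Certificate is held. (i) would limit (h) — a current Schedule 5 Notice is held — but (j) sets (i) aside: (j) operates against (i): some sales are to a restaurant for resale. (k) is inapplicable (the preserves contain no meat or seafood), so (j) stands. So (a) applies.
Exception (b) is satisfied on its face — the reference index is 478, meeting the 427 threshold; a current Provisional Certificate is held. Turning to paragraph (l): (l) operates against (b): a current Schedule 3 Clearance is held. (b) is therefore removed.
Exception (c)'s conditions are all satisfied: aggregate throughput is 4,350 units, less than the 5,540 units limit; an ingredient notice is displayed; gross monthly sales are $1,030, below the $1,080 limit. Turning to paragraph (m): (m) applies — the baseline figure is 983, meeting the 910 threshold. (c) is therefore removed.
All of (d)'s requirements are met (the registered capacity is 3,820 units, under the 3,850 units limit; a current Annual Clearance is held). Turning to paragraph (n): (n) is engaged — the qualifying period is 260 days, meeting the 255 days threshold. So (d) is unavailable.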